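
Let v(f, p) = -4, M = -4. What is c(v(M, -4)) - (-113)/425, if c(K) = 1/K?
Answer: 27/1700 ≈ 0.015882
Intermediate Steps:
c(K) = 1/K
c(v(M, -4)) - (-113)/425 = 1/(-4) - (-113)/425 = -¼ - (-113)/425 = -¼ - 1*(-113/425) = -¼ + 113/425 = 27/1700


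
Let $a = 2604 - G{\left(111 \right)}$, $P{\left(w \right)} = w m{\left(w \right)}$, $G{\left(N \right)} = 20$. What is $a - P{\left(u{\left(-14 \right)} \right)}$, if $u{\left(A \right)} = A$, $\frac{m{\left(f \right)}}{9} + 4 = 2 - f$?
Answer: $4096$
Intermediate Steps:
$m{\left(f \right)} = -18 - 9 f$ ($m{\left(f \right)} = -36 + 9 \left(2 - f\right) = -36 - \left(-18 + 9 f\right) = -18 - 9 f$)
$P{\left(w \right)} = w \left(-18 - 9 w\right)$
$a = 2584$ ($a = 2604 - 20 = 2584$)
$a - P{\left(u{\left(-14 \right)} \right)} = 2584 - \left(-9\right) \left(-14\right) \left(2 - 14\right) = 2584 - \left(-9\right) \left(-14\right) \left(-12\right) = 2584 - -1512 = 2584 + 1512 = 4096$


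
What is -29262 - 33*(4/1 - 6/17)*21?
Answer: -540420/17 ≈ -31789.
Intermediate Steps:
-29262 - 33*(4/1 - 6/17)*21 = -29262 - 33*(4*1 - 6*1/17)*21 = -29262 - 33*(4 - 6/17)*21 = -29262 - 33*(62/17)*21 = -29262 - 2046*21/17 = -29262 - 1*42966/17 = -29262 - 42966/17 = -540420/17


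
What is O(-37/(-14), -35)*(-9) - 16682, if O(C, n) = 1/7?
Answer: -116783/7 ≈ -16683.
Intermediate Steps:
O(C, n) = 1/7
O(-37/(-14), -35)*(-9) - 16682 = (1/7)*(-9) - 16682 = -9/7 - 16682 = -116783/7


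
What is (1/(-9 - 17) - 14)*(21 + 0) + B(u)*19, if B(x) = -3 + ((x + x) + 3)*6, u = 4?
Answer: 23457/26 ≈ 902.19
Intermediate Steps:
B(x) = 15 + 12*x (B(x) = -3 + (2*x + 3)*6 = -3 + (3 + 2*x)*6 = -3 + (18 + 12*x) = 15 + 12*x)
(1/(-9 - 17) - 14)*(21 + 0) + B(u)*19 = (1/(-9 - 17) - 14)*(21 + 0) + (15 + 12*4)*19 = (1/(-26) - 14)*21 + (15 + 48)*19 = (-1/26 - 14)*21 + 63*19 = -365/26*21 + 1197 = -7665/26 + 1197 = 23457/26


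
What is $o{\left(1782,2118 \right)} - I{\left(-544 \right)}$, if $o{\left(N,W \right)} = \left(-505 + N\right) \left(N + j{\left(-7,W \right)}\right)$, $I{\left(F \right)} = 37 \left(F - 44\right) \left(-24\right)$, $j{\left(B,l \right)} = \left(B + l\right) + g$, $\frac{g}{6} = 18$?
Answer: $4587133$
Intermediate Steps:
$g = 108$ ($g = 6 \cdot 18 = 108$)
$j{\left(B,l \right)} = 108 + B + l$ ($j{\left(B,l \right)} = \left(B + l\right) + 108 = 108 + B + l$)
$I{\left(F \right)} = 39072 - 888 F$ ($I{\left(F \right)} = 37 \left(-44 + F\right) \left(-24\right) = \left(-1628 + 37 F\right) \left(-24\right) = 39072 - 888 F$)
$o{\left(N,W \right)} = \left(-505 + N\right) \left(101 + N + W\right)$ ($o{\left(N,W \right)} = \left(-505 + N\right) \left(N + \left(108 - 7 + W\right)\right) = \left(-505 + N\right) \left(N + \left(101 + W\right)\right) = \left(-505 + N\right) \left(101 + N + W\right)$)
$o{\left(1782,2118 \right)} - I{\left(-544 \right)} = \left(-51005 + 1782^{2} - 1069590 - 719928 + 1782 \cdot 2118\right) - \left(39072 - -483072\right) = \left(-51005 + 3175524 - 1069590 - 719928 + 3774276\right) - \left(39072 + 483072\right) = 5109277 - 522144 = 4587133$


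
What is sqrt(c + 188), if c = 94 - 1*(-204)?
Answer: 9*sqrt(6) ≈ 22.045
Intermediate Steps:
c = 298 (c = 94 + 204 = 298)
sqrt(c + 188) = sqrt(298 + 188) = sqrt(486) = 9*sqrt(6)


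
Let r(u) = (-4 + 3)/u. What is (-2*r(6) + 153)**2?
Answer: 211600/9 ≈ 23511.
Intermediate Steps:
r(u) = -1/u
(-2*r(6) + 153)**2 = (-(-2)/6 + 153)**2 = (-2*(-1/6) + 153)**2 = (1/3 + 153)**2 = (460/3)**2 = 211600/9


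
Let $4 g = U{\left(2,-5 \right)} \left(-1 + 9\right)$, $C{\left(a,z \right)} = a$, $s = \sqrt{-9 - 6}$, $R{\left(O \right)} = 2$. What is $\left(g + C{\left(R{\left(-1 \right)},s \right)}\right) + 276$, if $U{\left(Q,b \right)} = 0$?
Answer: $278$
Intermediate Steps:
$s = i \sqrt{15}$ ($s = \sqrt{-15} = i \sqrt{15} \approx 3.873 i$)
$g = 0$ ($g = \frac{0 \left(-1 + 9\right)}{4} = \frac{0 \cdot 8}{4} = \frac{1}{4} \cdot 0 = 0$)
$\left(g + C{\left(R{\left(-1 \right)},s \right)}\right) + 276 = \left(0 + 2\right) + 276 = 2 + 276 = 278$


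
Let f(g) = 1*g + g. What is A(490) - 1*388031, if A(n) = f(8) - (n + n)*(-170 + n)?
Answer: -701615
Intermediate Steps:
f(g) = 2*g (f(g) = g + g = 2*g)
A(n) = 16 - 2*n*(-170 + n) (A(n) = 2*8 - (n + n)*(-170 + n) = 16 - 2*n*(-170 + n))
A(490) - 1*388031 = (16 - 2*490**2 + 340*490) - 1*388031 = (16 - 2*240100 + 166600) - 388031 = (16 - 480200 + 166600) - 388031 = -313584 - 388031 = -701615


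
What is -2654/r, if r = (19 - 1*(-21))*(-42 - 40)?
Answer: 1327/1640 ≈ 0.80915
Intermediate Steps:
r = -3280 (r = (19 + 21)*(-82) = 40*(-82) = -3280)
-2654/r = -2654/(-3280) = -2654*(-1/3280) = 1327/1640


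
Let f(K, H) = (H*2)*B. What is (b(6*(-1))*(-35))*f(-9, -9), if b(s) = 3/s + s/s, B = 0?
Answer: 0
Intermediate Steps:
f(K, H) = 0 (f(K, H) = (H*2)*0 = (2*H)*0 = 0)
b(s) = 1 + 3/s (b(s) = 3/s + 1 = 1 + 3/s)
(b(6*(-1))*(-35))*f(-9, -9) = (((3 + 6*(-1))/((6*(-1))))*(-35))*0 = (((3 - 6)/(-6))*(-35))*0 = (-⅙*(-3)*(-35))*0 = ((½)*(-35))*0 = -35/2*0 = 0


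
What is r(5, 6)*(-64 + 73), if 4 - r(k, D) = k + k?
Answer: -54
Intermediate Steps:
r(k, D) = 4 - 2*k (r(k, D) = 4 - (k + k) = 4 - 2*k)
r(5, 6)*(-64 + 73) = (4 - 2*5)*(-64 + 73) = (4 - 10)*9 = -6*9 = -54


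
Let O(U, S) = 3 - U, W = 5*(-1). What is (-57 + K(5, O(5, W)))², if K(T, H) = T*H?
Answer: 4489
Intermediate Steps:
W = -5
K(T, H) = H*T
(-57 + K(5, O(5, W)))² = (-57 + (3 - 1*5)*5)² = (-57 + (3 - 5)*5)² = (-57 - 2*5)² = (-57 - 10)² = (-67)² = 4489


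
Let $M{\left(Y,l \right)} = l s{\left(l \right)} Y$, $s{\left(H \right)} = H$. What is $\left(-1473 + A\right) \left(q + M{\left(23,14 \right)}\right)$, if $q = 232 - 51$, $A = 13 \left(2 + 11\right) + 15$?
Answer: $-6044121$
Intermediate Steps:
$A = 184$ ($A = 13 \cdot 13 + 15 = 169 + 15 = 184$)
$q = 181$
$M{\left(Y,l \right)} = Y l^{2}$ ($M{\left(Y,l \right)} = l l Y = l^{2} Y = Y l^{2}$)
$\left(-1473 + A\right) \left(q + M{\left(23,14 \right)}\right) = \left(-1473 + 184\right) \left(181 + 23 \cdot 14^{2}\right) = - 1289 \left(181 + 23 \cdot 196\right) = - 1289 \left(181 + 4508\right) = \left(-1289\right) 4689 = -6044121$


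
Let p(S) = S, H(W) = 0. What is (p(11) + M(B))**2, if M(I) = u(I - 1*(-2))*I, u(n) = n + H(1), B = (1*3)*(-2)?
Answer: 1225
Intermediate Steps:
B = -6 (B = 3*(-2) = -6)
u(n) = n (u(n) = n + 0 = n)
M(I) = I*(2 + I) (M(I) = (I - 1*(-2))*I = (I + 2)*I = (2 + I)*I = I*(2 + I))
(p(11) + M(B))**2 = (11 - 6*(2 - 6))**2 = (11 - 6*(-4))**2 = (11 + 24)**2 = 35**2 = 1225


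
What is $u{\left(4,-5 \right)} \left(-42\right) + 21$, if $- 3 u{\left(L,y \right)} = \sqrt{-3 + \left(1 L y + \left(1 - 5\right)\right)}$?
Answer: $21 + 42 i \sqrt{3} \approx 21.0 + 72.746 i$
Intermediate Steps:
$u{\left(L,y \right)} = - \frac{\sqrt{-7 + L y}}{3}$ ($u{\left(L,y \right)} = - \frac{\sqrt{-3 + \left(1 L y + \left(1 - 5\right)\right)}}{3} = - \frac{\sqrt{-3 + \left(L y + \left(1 - 5\right)\right)}}{3} = - \frac{\sqrt{-3 + \left(L y - 4\right)}}{3} = - \frac{\sqrt{-3 + \left(-4 + L y\right)}}{3} = - \frac{\sqrt{-7 + L y}}{3}$)
$u{\left(4,-5 \right)} \left(-42\right) + 21 = - \frac{\sqrt{-7 + 4 \left(-5\right)}}{3} \left(-42\right) + 21 = - \frac{\sqrt{-7 - 20}}{3} \left(-42\right) + 21 = - \frac{\sqrt{-27}}{3} \left(-42\right) + 21 = - \frac{3 i \sqrt{3}}{3} \left(-42\right) + 21 = - i \sqrt{3} \left(-42\right) + 21 = 42 i \sqrt{3} + 21 = 21 + 42 i \sqrt{3}$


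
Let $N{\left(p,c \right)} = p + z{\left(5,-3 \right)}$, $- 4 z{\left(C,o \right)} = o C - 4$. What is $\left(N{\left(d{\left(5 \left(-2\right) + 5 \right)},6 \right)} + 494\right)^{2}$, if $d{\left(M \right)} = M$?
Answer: $\frac{3900625}{16} \approx 2.4379 \cdot 10^{5}$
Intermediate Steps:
$z{\left(C,o \right)} = 1 - \frac{C o}{4}$ ($z{\left(C,o \right)} = - \frac{o C - 4}{4} = - \frac{C o - 4}{4} = - \frac{-4 + C o}{4} = 1 - \frac{C o}{4}$)
$N{\left(p,c \right)} = \frac{19}{4} + p$ ($N{\left(p,c \right)} = p - \left(-1 + \frac{5}{4} \left(-3\right)\right) = p + \left(1 + \frac{15}{4}\right) = p + \frac{19}{4} = \frac{19}{4} + p$)
$\left(N{\left(d{\left(5 \left(-2\right) + 5 \right)},6 \right)} + 494\right)^{2} = \left(\left(\frac{19}{4} + \left(5 \left(-2\right) + 5\right)\right) + 494\right)^{2} = \left(\left(\frac{19}{4} + \left(-10 + 5\right)\right) + 494\right)^{2} = \left(\left(\frac{19}{4} - 5\right) + 494\right)^{2} = \left(- \frac{1}{4} + 494\right)^{2} = \left(\frac{1975}{4}\right)^{2} = \frac{3900625}{16}$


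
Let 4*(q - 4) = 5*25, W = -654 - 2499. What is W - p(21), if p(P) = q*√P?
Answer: -3153 - 141*√21/4 ≈ -3314.5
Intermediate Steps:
W = -3153
q = 141/4 (q = 4 + (5*25)/4 = 4 + (¼)*125 = 4 + 125/4 = 141/4 ≈ 35.250)
p(P) = 141*√P/4
W - p(21) = -3153 - 141*√21/4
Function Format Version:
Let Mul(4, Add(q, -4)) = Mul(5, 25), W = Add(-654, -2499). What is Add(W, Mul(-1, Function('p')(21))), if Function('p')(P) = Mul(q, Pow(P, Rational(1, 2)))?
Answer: Add(-3153, Mul(Rational(-141, 4), Pow(21, Rational(1, 2)))) ≈ -3314.5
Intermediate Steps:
W = -3153
q = Rational(141, 4) (q = Add(4, Mul(Rational(1, 4), Mul(5, 25))) = Add(4, Mul(Rational(1, 4), 125)) = Add(4, Rational(125, 4)) = Rational(141, 4) ≈ 35.250)
Function('p')(P) = Mul(Rational(141, 4), Pow(P, Rational(1, 2)))
Add(W, Mul(-1, Function('p')(21))) = Add(-3153, Mul(-1, Mul(Rational(141, 4), Pow(21, Rational(1, 2))))) = Add(-3153, Mul(Rational(-141, 4), Pow(21, Rational(1, 2))))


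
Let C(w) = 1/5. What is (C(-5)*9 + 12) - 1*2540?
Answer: -12631/5 ≈ -2526.2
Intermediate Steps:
C(w) = ⅕ (C(w) = 1*(⅕) = ⅕)
(C(-5)*9 + 12) - 1*2540 = ((⅕)*9 + 12) - 1*2540 = (9/5 + 12) - 2540 = 69/5 - 2540 = -12631/5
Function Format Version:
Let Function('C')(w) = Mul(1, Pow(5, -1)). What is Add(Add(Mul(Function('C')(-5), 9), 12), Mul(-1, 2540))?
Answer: Rational(-12631, 5) ≈ -2526.2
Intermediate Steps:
Function('C')(w) = Rational(1, 5) (Function('C')(w) = Mul(1, Rational(1, 5)) = Rational(1, 5))
Add(Add(Mul(Function('C')(-5), 9), 12), Mul(-1, 2540)) = Add(Add(Mul(Rational(1, 5), 9), 12), Mul(-1, 2540)) = Add(Add(Rational(9, 5), 12), -2540) = Add(Rational(69, 5), -2540) = Rational(-12631, 5)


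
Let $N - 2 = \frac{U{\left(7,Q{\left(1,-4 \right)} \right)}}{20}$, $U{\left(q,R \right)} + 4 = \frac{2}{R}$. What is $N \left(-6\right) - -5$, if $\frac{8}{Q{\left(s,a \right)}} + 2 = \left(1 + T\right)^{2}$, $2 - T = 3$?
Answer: $- \frac{113}{20} \approx -5.65$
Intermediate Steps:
$T = -1$ ($T = 2 - 3 = -1$)
$Q{\left(s,a \right)} = -4$ ($Q{\left(s,a \right)} = \frac{8}{-2 + \left(1 - 1\right)^{2}} = \frac{8}{-2 + 0^{2}} = \frac{8}{-2 + 0} = \frac{8}{-2} = 8 \left(- \frac{1}{2}\right) = -4$)
$U{\left(q,R \right)} = -4 + \frac{2}{R}$
$N = \frac{71}{40}$ ($N = 2 + \frac{-4 + \frac{2}{-4}}{20} = 2 + \left(-4 + 2 \left(- \frac{1}{4}\right)\right) \frac{1}{20} = 2 + \left(-4 - \frac{1}{2}\right) \frac{1}{20} = 2 - \frac{9}{40} = \frac{71}{40} \approx 1.775$)
$N \left(-6\right) - -5 = \frac{71}{40} \left(-6\right) - -5 = - \frac{213}{20} + 5 = - \frac{113}{20}$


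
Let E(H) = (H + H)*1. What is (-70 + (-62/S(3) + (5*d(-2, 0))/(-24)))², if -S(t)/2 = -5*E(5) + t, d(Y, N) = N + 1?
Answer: 6390243721/1272384 ≈ 5022.3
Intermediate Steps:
E(H) = 2*H (E(H) = (2*H)*1 = 2*H)
d(Y, N) = 1 + N
S(t) = 100 - 2*t (S(t) = -2*(-10*5 + t) = -2*(-5*10 + t) = -2*(-50 + t) = 100 - 2*t)
(-70 + (-62/S(3) + (5*d(-2, 0))/(-24)))² = (-70 + (-62/(100 - 2*3) + (5*(1 + 0))/(-24)))² = (-70 + (-62/(100 - 6) + (5*1)*(-1/24)))² = (-70 + (-62/94 + 5*(-1/24)))² = (-70 + (-62*1/94 - 5/24))² = (-70 + (-31/47 - 5/24))² = (-70 - 979/1128)² = (-79939/1128)² = 6390243721/1272384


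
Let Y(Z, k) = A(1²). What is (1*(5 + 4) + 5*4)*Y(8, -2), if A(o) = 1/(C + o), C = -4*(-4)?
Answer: 29/17 ≈ 1.7059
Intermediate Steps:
C = 16
A(o) = 1/(16 + o)
Y(Z, k) = 1/17 (Y(Z, k) = 1/(16 + 1²) = 1/(16 + 1) = 1/17)
(1*(5 + 4) + 5*4)*Y(8, -2) = (1*(5 + 4) + 5*4)*(1/17) = (1*9 + 20)*(1/17) = (9 + 20)*(1/17) = 29*(1/17) = 29/17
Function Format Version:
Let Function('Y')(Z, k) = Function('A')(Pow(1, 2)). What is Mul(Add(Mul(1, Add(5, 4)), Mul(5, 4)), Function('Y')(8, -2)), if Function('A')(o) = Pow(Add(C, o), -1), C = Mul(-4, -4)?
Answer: Rational(29, 17) ≈ 1.7059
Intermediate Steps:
C = 16
Function('A')(o) = Pow(Add(16, o), -1)
Function('Y')(Z, k) = Rational(1, 17) (Function('Y')(Z, k) = Pow(Add(16, Pow(1, 2)), -1) = Pow(Add(16, 1), -1) = Pow(17, -1) = Rational(1, 17))
Mul(Add(Mul(1, Add(5, 4)), Mul(5, 4)), Function('Y')(8, -2)) = Mul(Add(Mul(1, Add(5, 4)), Mul(5, 4)), Rational(1, 17)) = Mul(Add(Mul(1, 9), 20), Rational(1, 17)) = Mul(Add(9, 20), Rational(1, 17)) = Mul(29, Rational(1, 17)) = Rational(29, 17)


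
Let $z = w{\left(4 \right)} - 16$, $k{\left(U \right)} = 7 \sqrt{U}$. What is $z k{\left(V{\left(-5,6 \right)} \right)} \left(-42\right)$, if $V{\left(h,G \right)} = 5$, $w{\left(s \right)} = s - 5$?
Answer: $4998 \sqrt{5} \approx 11176.0$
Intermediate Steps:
$w{\left(s \right)} = -5 + s$
$z = -17$ ($z = \left(-5 + 4\right) - 16 = -1 - 16 = -17$)
$z k{\left(V{\left(-5,6 \right)} \right)} \left(-42\right) = - 17 \cdot 7 \sqrt{5} \left(-42\right) = - 119 \sqrt{5} \left(-42\right) = 4998 \sqrt{5}$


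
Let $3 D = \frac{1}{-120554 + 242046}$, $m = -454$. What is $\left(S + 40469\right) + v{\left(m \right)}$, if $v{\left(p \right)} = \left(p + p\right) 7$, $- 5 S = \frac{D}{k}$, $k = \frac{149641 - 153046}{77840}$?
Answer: $\frac{1511986576561}{44322885} \approx 34113.0$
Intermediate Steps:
$k = - \frac{681}{15568}$ ($k = \left(149641 - 153046\right) \frac{1}{77840} = \left(-3405\right) \frac{1}{77840} = - \frac{681}{15568} \approx -0.043744$)
$D = \frac{1}{364476}$ ($D = \frac{1}{3 \left(-120554 + 242046\right)} = \frac{1}{3 \cdot 121492} = \frac{1}{3} \cdot \frac{1}{121492} = \frac{1}{364476} \approx 2.7437 \cdot 10^{-6}$)
$S = \frac{556}{44322885}$ ($S = - \frac{\frac{1}{364476} \frac{1}{- \frac{681}{15568}}}{5} = - \frac{\frac{1}{364476} \left(- \frac{15568}{681}\right)}{5} = \left(- \frac{1}{5}\right) \left(- \frac{556}{8864577}\right) = \frac{556}{44322885} \approx 1.2544 \cdot 10^{-5}$)
$v{\left(p \right)} = 14 p$ ($v{\left(p \right)} = 2 p 7 = 14 p$)
$\left(S + 40469\right) + v{\left(m \right)} = \left(\frac{556}{44322885} + 40469\right) + 14 \left(-454\right) = \frac{1793702833621}{44322885} - 6356 = \frac{1511986576561}{44322885}$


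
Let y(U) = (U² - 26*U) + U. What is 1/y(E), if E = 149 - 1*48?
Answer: 1/7676 ≈ 0.00013028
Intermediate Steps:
E = 101 (E = 149 - 48 = 101)
y(U) = U² - 25*U
1/y(E) = 1/(101*(-25 + 101)) = 1/(101*76) = 1/7676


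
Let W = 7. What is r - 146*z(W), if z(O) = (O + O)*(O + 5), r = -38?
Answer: -24566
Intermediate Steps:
z(O) = 2*O*(5 + O) (z(O) = (2*O)*(5 + O) = 2*O*(5 + O))
r - 146*z(W) = -38 - 292*7*(5 + 7) = -38 - 292*7*12 = -38 - 146*168 = -38 - 24528 = -24566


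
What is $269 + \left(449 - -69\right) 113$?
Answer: $58803$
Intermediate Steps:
$269 + \left(449 - -69\right) 113 = 269 + \left(449 + 69\right) 113 = 269 + 518 \cdot 113 = 269 + 58534 = 58803$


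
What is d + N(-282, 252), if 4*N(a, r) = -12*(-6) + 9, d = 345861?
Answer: 1383525/4 ≈ 3.4588e+5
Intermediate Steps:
N(a, r) = 81/4 (N(a, r) = (-12*(-6) + 9)/4 = (72 + 9)/4 = (¼)*81 = 81/4)
d + N(-282, 252) = 345861 + 81/4 = 1383525/4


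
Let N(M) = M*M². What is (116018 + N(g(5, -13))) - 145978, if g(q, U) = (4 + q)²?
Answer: 501481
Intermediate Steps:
N(M) = M³
(116018 + N(g(5, -13))) - 145978 = (116018 + ((4 + 5)²)³) - 145978 = (116018 + (9²)³) - 145978 = (116018 + 81³) - 145978 = (116018 + 531441) - 145978 = 647459 - 145978 = 501481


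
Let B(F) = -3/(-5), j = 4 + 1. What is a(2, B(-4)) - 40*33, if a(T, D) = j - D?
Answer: -6578/5 ≈ -1315.6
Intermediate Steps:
j = 5
B(F) = ⅗ (B(F) = -3*(-⅕) = ⅗)
a(T, D) = 5 - D
a(2, B(-4)) - 40*33 = (5 - 1*⅗) - 40*33 = (5 - ⅗) - 1320 = 22/5 - 1320 = -6578/5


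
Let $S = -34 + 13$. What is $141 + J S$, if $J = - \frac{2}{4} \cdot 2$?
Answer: $162$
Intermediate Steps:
$J = -1$ ($J = \left(-2\right) \frac{1}{4} \cdot 2 = \left(- \frac{1}{2}\right) 2 = -1$)
$S = -21$
$141 + J S = 141 - -21 = 141 + 21 = 162$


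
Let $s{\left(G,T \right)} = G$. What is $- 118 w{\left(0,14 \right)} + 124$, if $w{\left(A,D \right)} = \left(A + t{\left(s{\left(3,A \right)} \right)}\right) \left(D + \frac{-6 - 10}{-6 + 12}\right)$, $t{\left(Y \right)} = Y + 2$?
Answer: $- \frac{19688}{3} \approx -6562.7$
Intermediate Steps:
$t{\left(Y \right)} = 2 + Y$
$w{\left(A,D \right)} = \left(5 + A\right) \left(- \frac{8}{3} + D\right)$ ($w{\left(A,D \right)} = \left(A + \left(2 + 3\right)\right) \left(D + \frac{-6 - 10}{-6 + 12}\right) = \left(A + 5\right) \left(D - \frac{16}{6}\right) = \left(5 + A\right) \left(D - \frac{8}{3}\right) = \left(5 + A\right) \left(- \frac{8}{3} + D\right)$)
$- 118 w{\left(0,14 \right)} + 124 = - 118 \left(- \frac{40}{3} + 5 \cdot 14 - 0 + 0 \cdot 14\right) + 124 = - 118 \left(- \frac{40}{3} + 70 + 0 + 0\right) + 124 = \left(-118\right) \frac{170}{3} + 124 = - \frac{20060}{3} + 124 = - \frac{19688}{3}$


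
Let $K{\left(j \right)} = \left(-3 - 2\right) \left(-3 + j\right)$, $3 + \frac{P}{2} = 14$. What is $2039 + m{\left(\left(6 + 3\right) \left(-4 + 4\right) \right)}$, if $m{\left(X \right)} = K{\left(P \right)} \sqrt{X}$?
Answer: $2039$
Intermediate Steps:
$P = 22$ ($P = -6 + 2 \cdot 14 = -6 + 28 = 22$)
$K{\left(j \right)} = 15 - 5 j$ ($K{\left(j \right)} = - 5 \left(-3 + j\right) = 15 - 5 j$)
$m{\left(X \right)} = - 95 \sqrt{X}$ ($m{\left(X \right)} = \left(15 - 110\right) \sqrt{X} = - 95 \sqrt{X}$)
$2039 + m{\left(\left(6 + 3\right) \left(-4 + 4\right) \right)} = 2039 - 95 \sqrt{\left(6 + 3\right) \left(-4 + 4\right)} = 2039 - 95 \sqrt{9 \cdot 0} = 2039 - 95 \sqrt{0} = 2039 - 0 = 2039 + 0 = 2039$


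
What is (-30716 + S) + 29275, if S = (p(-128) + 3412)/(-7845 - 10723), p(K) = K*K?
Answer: -6694071/4642 ≈ -1442.1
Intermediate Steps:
p(K) = K**2
S = -4949/4642 (S = ((-128)**2 + 3412)/(-7845 - 10723) = (16384 + 3412)/(-18568) = 19796*(-1/18568) = -4949/4642 ≈ -1.0661)
(-30716 + S) + 29275 = (-30716 - 4949/4642) + 29275 = -142588621/4642 + 29275 = -6694071/4642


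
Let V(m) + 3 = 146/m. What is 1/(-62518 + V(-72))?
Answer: -36/2250829 ≈ -1.5994e-5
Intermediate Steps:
V(m) = -3 + 146/m
1/(-62518 + V(-72)) = 1/(-62518 + (-3 + 146/(-72))) = 1/(-62518 + (-3 + 146*(-1/72))) = 1/(-62518 + (-3 - 73/36)) = 1/(-62518 - 181/36) = 1/(-2250829/36) = -36/2250829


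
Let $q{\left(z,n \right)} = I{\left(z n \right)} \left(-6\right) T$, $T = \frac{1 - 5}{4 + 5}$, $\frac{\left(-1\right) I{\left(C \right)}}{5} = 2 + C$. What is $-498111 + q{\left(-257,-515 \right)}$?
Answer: $-2262871$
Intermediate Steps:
$I{\left(C \right)} = -10 - 5 C$ ($I{\left(C \right)} = - 5 \left(2 + C\right) = -10 - 5 C$)
$T = - \frac{4}{9} \approx -0.44444$
$q{\left(z,n \right)} = - \frac{80}{3} - \frac{40 n z}{3}$ ($q{\left(z,n \right)} = \left(-10 - 5 z n\right) \left(-6\right) \left(- \frac{4}{9}\right) = \left(-10 - 5 n z\right) \left(-6\right) \left(- \frac{4}{9}\right) = \left(60 + 30 n z\right) \left(- \frac{4}{9}\right) = - \frac{80}{3} - \frac{40 n z}{3}$)
$-498111 + q{\left(-257,-515 \right)} = -498111 - \left(\frac{80}{3} - - \frac{5294200}{3}\right) = -498111 - 1764760 = -2262871$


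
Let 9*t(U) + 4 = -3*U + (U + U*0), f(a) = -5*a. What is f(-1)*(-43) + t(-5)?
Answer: -643/3 ≈ -214.33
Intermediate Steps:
t(U) = -4/9 - 2*U/9 (t(U) = -4/9 + (-3*U + (U + U*0))/9 = -4/9 + (-3*U + (U + 0))/9 = -4/9 + (-3*U + U)/9 = -4/9 + (-2*U)/9 = -4/9 - 2*U/9)
f(-1)*(-43) + t(-5) = -5*(-1)*(-43) + (-4/9 - 2/9*(-5)) = 5*(-43) + (-4/9 + 10/9) = -215 + ⅔ = -643/3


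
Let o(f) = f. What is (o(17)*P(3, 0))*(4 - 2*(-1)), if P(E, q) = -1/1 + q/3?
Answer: -102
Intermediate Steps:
P(E, q) = -1 + q/3 (P(E, q) = -1*1 + q*(⅓) = -1 + q/3)
(o(17)*P(3, 0))*(4 - 2*(-1)) = (17*(-1 + (⅓)*0))*(4 - 2*(-1)) = (17*(-1 + 0))*(4 + 2) = (17*(-1))*6 = -17*6 = -102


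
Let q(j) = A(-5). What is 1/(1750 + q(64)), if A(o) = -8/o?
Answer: 5/8758 ≈ 0.00057091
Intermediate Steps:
q(j) = 8/5 (q(j) = -8/(-5) = -8*(-⅕) = 8/5)
1/(1750 + q(64)) = 1/(1750 + 8/5) = 1/(8758/5) = 5/8758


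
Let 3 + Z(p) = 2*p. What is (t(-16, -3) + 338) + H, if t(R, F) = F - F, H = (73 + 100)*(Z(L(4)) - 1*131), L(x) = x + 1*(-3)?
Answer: -22498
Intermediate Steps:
L(x) = -3 + x (L(x) = x - 3 = -3 + x)
Z(p) = -3 + 2*p
H = -22836 (H = (73 + 100)*((-3 + 2*(-3 + 4)) - 1*131) = 173*((-3 + 2*1) - 131) = 173*((-3 + 2) - 131) = 173*(-1 - 131) = 173*(-132) = -22836)
t(R, F) = 0
(t(-16, -3) + 338) + H = (0 + 338) - 22836 = 338 - 22836 = -22498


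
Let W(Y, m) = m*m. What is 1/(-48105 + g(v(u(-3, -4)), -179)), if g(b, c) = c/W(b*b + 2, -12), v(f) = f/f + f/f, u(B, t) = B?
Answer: -144/6927299 ≈ -2.0787e-5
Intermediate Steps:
v(f) = 2 (v(f) = 1 + 1 = 2)
W(Y, m) = m**2
g(b, c) = c/144 (g(b, c) = c/((-12)**2) = c/144)
1/(-48105 + g(v(u(-3, -4)), -179)) = 1/(-48105 + (1/144)*(-179)) = 1/(-48105 - 179/144) = 1/(-6927299/144) = -144/6927299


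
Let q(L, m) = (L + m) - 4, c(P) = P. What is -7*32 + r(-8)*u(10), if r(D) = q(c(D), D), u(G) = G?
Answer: -424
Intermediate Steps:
q(L, m) = -4 + L + m
r(D) = -4 + 2*D (r(D) = -4 + D + D = -4 + 2*D)
-7*32 + r(-8)*u(10) = -7*32 + (-4 + 2*(-8))*10 = -224 + (-4 - 16)*10 = -224 - 20*10 = -224 - 200 = -424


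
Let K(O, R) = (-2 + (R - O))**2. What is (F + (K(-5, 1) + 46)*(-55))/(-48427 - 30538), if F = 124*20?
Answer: 186/15793 ≈ 0.011777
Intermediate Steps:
K(O, R) = (-2 + R - O)**2
F = 2480
(F + (K(-5, 1) + 46)*(-55))/(-48427 - 30538) = (2480 + ((2 - 5 - 1*1)**2 + 46)*(-55))/(-48427 - 30538) = (2480 + ((2 - 5 - 1)**2 + 46)*(-55))/(-78965) = (2480 + ((-4)**2 + 46)*(-55))*(-1/78965) = (2480 + (16 + 46)*(-55))*(-1/78965) = (2480 + 62*(-55))*(-1/78965) = (2480 - 3410)*(-1/78965) = -930*(-1/78965) = 186/15793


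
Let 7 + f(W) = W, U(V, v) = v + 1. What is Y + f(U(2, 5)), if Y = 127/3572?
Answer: -3445/3572 ≈ -0.96445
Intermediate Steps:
U(V, v) = 1 + v
f(W) = -7 + W
Y = 127/3572 (Y = 127*(1/3572) = 127/3572 ≈ 0.035554)
Y + f(U(2, 5)) = 127/3572 + (-7 + (1 + 5)) = 127/3572 + (-7 + 6) = 127/3572 - 1 = -3445/3572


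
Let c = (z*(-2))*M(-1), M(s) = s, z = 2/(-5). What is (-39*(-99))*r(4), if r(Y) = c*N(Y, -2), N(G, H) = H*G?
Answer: 123552/5 ≈ 24710.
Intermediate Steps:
z = -⅖ (z = 2*(-⅕) = -⅖ ≈ -0.40000)
N(G, H) = G*H
c = -⅘ (c = -⅖*(-2)*(-1) = (⅘)*(-1) = -⅘ ≈ -0.80000)
r(Y) = 8*Y/5 (r(Y) = -4*Y*(-2)/5 = -(-8)*Y/5 = 8*Y/5)
(-39*(-99))*r(4) = (-39*(-99))*((8/5)*4) = 3861*(32/5) = 123552/5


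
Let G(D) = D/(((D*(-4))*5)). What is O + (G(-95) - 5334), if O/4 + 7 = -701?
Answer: -163321/20 ≈ -8166.0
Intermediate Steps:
O = -2832 (O = -28 + 4*(-701) = -28 - 2804 = -2832)
G(D) = -1/20 (G(D) = D/((-4*D*5)) = D/((-20*D)) = D*(-1/(20*D)) = -1/20)
O + (G(-95) - 5334) = -2832 + (-1/20 - 5334) = -2832 - 106681/20 = -163321/20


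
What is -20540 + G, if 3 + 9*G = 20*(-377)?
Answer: -192403/9 ≈ -21378.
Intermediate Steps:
G = -7543/9 (G = -⅓ + (20*(-377))/9 = -⅓ + (⅑)*(-7540) = -⅓ - 7540/9 = -7543/9 ≈ -838.11)
-20540 + G = -20540 - 7543/9 = -192403/9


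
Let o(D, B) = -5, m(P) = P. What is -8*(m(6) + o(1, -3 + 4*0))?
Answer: -8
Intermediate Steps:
-8*(m(6) + o(1, -3 + 4*0)) = -8*(6 - 5) = -8*1 = -8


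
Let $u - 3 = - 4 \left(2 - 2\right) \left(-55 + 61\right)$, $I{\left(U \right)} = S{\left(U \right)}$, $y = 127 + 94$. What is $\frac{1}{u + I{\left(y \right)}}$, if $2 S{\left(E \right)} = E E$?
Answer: $\frac{2}{48847} \approx 4.0944 \cdot 10^{-5}$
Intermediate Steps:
$S{\left(E \right)} = \frac{E^{2}}{2}$ ($S{\left(E \right)} = \frac{E E}{2} = \frac{E^{2}}{2}$)
$y = 221$
$I{\left(U \right)} = \frac{U^{2}}{2}$
$u = 3$ ($u = 3 + - 4 \left(2 - 2\right) \left(-55 + 61\right) = 3 + \left(-4\right) 0 \cdot 6 = 3 + 0 \cdot 6 = 3 + 0 = 3$)
$\frac{1}{u + I{\left(y \right)}} = \frac{1}{3 + \frac{221^{2}}{2}} = \frac{1}{3 + \frac{1}{2} \cdot 48841} = \frac{1}{3 + \frac{48841}{2}} = \frac{1}{\frac{48847}{2}} = \frac{2}{48847}$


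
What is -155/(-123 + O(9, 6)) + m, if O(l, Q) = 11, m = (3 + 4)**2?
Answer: 5643/112 ≈ 50.384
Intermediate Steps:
m = 49 (m = 7**2 = 49)
-155/(-123 + O(9, 6)) + m = -155/(-123 + 11) + 49 = -155/(-112) + 49 = -1/112*(-155) + 49 = 155/112 + 49 = 5643/112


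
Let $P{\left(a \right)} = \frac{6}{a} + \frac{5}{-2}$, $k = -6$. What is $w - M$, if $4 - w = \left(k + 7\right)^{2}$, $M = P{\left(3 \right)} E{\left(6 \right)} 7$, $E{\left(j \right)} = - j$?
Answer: $-18$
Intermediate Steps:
$P{\left(a \right)} = - \frac{5}{2} + \frac{6}{a}$ ($P{\left(a \right)} = \frac{6}{a} + 5 \left(- \frac{1}{2}\right) = \frac{6}{a} - \frac{5}{2} = - \frac{5}{2} + \frac{6}{a}$)
$M = 21$ ($M = \left(- \frac{5}{2} + \frac{6}{3}\right) \left(\left(-1\right) 6\right) 7 = \left(- \frac{5}{2} + 6 \cdot \frac{1}{3}\right) \left(-6\right) 7 = \left(- \frac{5}{2} + 2\right) \left(-6\right) 7 = \left(- \frac{1}{2}\right) \left(-6\right) 7 = 3 \cdot 7 = 21$)
$w = 3$ ($w = 4 - \left(-6 + 7\right)^{2} = 4 - 1^{2} = 4 - 1 = 3$)
$w - M = 3 - 21 = -18$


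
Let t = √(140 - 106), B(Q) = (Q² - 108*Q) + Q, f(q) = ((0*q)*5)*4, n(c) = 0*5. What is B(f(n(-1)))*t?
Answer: 0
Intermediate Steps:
n(c) = 0
f(q) = 0 (f(q) = (0*5)*4 = 0*4 = 0)
B(Q) = Q² - 107*Q
t = √34 ≈ 5.8309
B(f(n(-1)))*t = (0*(-107 + 0))*√34 = (0*(-107))*√34 = 0*√34 = 0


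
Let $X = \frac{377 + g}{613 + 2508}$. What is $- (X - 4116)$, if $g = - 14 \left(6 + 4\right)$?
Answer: $\frac{12845799}{3121} \approx 4115.9$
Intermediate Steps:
$g = -140$ ($g = \left(-14\right) 10 = -140$)
$X = \frac{237}{3121}$ ($X = \frac{377 - 140}{613 + 2508} = \frac{237}{3121} \approx 0.075937$)
$- (X - 4116) = - (\frac{237}{3121} - 4116) = \left(-1\right) \left(- \frac{12845799}{3121}\right) = \frac{12845799}{3121}$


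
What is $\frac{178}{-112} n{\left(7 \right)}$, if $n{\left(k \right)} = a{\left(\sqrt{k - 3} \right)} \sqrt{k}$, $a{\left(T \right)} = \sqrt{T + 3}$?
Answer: $- \frac{89 \sqrt{35}}{56} \approx -9.4023$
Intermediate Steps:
$a{\left(T \right)} = \sqrt{3 + T}$
$n{\left(k \right)} = \sqrt{k} \sqrt{3 + \sqrt{-3 + k}}$ ($n{\left(k \right)} = \sqrt{3 + \sqrt{k - 3}} \sqrt{k} = \sqrt{3 + \sqrt{-3 + k}} \sqrt{k} = \sqrt{k} \sqrt{3 + \sqrt{-3 + k}}$)
$\frac{178}{-112} n{\left(7 \right)} = \frac{178}{-112} \sqrt{7} \sqrt{3 + \sqrt{-3 + 7}} = 178 \left(- \frac{1}{112}\right) \sqrt{7} \sqrt{3 + \sqrt{4}} = - \frac{89 \sqrt{7} \sqrt{3 + 2}}{56} = - \frac{89 \sqrt{7} \sqrt{5}}{56} = - \frac{89 \sqrt{35}}{56}$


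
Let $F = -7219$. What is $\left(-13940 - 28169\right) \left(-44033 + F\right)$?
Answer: $2158170468$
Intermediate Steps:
$\left(-13940 - 28169\right) \left(-44033 + F\right) = \left(-13940 - 28169\right) \left(-44033 - 7219\right) = \left(-42109\right) \left(-51252\right) = 2158170468$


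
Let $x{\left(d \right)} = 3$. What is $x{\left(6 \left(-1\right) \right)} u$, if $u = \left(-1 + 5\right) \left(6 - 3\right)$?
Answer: $36$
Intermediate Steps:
$u = 12$ ($u = 4 \cdot 3 = 12$)
$x{\left(6 \left(-1\right) \right)} u = 3 \cdot 12 = 36$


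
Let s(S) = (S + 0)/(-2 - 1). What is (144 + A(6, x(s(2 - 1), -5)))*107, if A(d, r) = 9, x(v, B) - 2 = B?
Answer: 16371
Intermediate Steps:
s(S) = -S/3 (s(S) = S/(-3) = S*(-⅓) = -S/3)
x(v, B) = 2 + B
(144 + A(6, x(s(2 - 1), -5)))*107 = (144 + 9)*107 = 153*107 = 16371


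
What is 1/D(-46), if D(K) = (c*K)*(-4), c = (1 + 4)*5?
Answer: 1/4600 ≈ 0.00021739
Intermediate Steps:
c = 25 (c = 5*5 = 25)
D(K) = -100*K (D(K) = (25*K)*(-4) = -100*K)
1/D(-46) = 1/(-100*(-46)) = 1/4600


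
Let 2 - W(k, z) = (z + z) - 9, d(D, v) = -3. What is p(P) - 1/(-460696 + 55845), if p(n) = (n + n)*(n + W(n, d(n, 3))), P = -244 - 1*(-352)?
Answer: 10930977001/404851 ≈ 27000.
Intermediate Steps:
P = 108 (P = -244 + 352 = 108)
W(k, z) = 11 - 2*z (W(k, z) = 2 - ((z + z) - 9) = 2 - (2*z - 9) = 2 - (-9 + 2*z) = 2 + (9 - 2*z) = 11 - 2*z)
p(n) = 2*n*(17 + n) (p(n) = (n + n)*(n + (11 - 2*(-3))) = (2*n)*(n + (11 + 6)) = (2*n)*(n + 17) = (2*n)*(17 + n) = 2*n*(17 + n))
p(P) - 1/(-460696 + 55845) = 2*108*(17 + 108) - 1/(-460696 + 55845) = 2*108*125 - 1/(-404851) = 27000 - 1*(-1/404851) = 27000 + 1/404851 = 10930977001/404851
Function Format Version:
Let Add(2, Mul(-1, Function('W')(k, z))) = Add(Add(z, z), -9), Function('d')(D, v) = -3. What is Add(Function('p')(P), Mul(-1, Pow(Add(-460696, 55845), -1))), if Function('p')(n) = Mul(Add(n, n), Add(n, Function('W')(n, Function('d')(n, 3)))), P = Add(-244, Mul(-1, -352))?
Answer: Rational(10930977001, 404851) ≈ 27000.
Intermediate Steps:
P = 108 (P = Add(-244, 352) = 108)
Function('W')(k, z) = Add(11, Mul(-2, z)) (Function('W')(k, z) = Add(2, Mul(-1, Add(Add(z, z), -9))) = Add(2, Mul(-1, Add(Mul(2, z), -9))) = Add(2, Mul(-1, Add(-9, Mul(2, z)))) = Add(2, Add(9, Mul(-2, z))) = Add(11, Mul(-2, z)))
Function('p')(n) = Mul(2, n, Add(17, n)) (Function('p')(n) = Mul(Add(n, n), Add(n, Add(11, Mul(-2, -3)))) = Mul(Mul(2, n), Add(n, Add(11, 6))) = Mul(Mul(2, n), Add(n, 17)) = Mul(Mul(2, n), Add(17, n)) = Mul(2, n, Add(17, n)))
Add(Function('p')(P), Mul(-1, Pow(Add(-460696, 55845), -1))) = Add(Mul(2, 108, Add(17, 108)), Mul(-1, Pow(Add(-460696, 55845), -1))) = Add(Mul(2, 108, 125), Mul(-1, Pow(-404851, -1))) = Add(27000, Mul(-1, Rational(-1, 404851))) = Add(27000, Rational(1, 404851)) = Rational(10930977001, 404851)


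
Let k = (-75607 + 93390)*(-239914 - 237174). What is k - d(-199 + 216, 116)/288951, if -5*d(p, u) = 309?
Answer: -4085794062527737/481585 ≈ -8.4841e+9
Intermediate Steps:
k = -8484055904 (k = 17783*(-477088) = -8484055904)
d(p, u) = -309/5 (d(p, u) = -1/5*309 = -309/5)
k - d(-199 + 216, 116)/288951 = -8484055904 - (-309)/(5*288951) = -8484055904 - 1*(-103/481585) = -8484055904 + 103/481585 = -4085794062527737/481585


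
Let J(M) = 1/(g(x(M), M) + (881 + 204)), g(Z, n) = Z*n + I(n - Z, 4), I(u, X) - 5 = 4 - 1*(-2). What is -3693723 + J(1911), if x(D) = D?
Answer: -13493232912290/3653017 ≈ -3.6937e+6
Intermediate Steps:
I(u, X) = 11 (I(u, X) = 5 + (4 - 1*(-2)) = 5 + (4 + 2) = 5 + 6 = 11)
g(Z, n) = 11 + Z*n (g(Z, n) = Z*n + 11 = 11 + Z*n)
J(M) = 1/(1096 + M**2) (J(M) = 1/((11 + M*M) + (881 + 204)) = 1/((11 + M**2) + 1085) = 1/(1096 + M**2))
-3693723 + J(1911) = -3693723 + 1/(1096 + 1911**2) = -3693723 + 1/(1096 + 3651921) = -3693723 + 1/3653017 = -13493232912290/3653017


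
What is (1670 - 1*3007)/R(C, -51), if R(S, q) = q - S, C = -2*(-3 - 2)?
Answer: 1337/61 ≈ 21.918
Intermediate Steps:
C = 10 (C = -2*(-5) = 10)
(1670 - 1*3007)/R(C, -51) = (1670 - 1*3007)/(-51 - 1*10) = (1670 - 3007)/(-51 - 10) = -1337/(-61) = -1337*(-1/61) = 1337/61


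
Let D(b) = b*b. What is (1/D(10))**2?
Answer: 1/10000 ≈ 0.00010000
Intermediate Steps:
D(b) = b**2
(1/D(10))**2 = (1/(10**2))**2 = (1/100)**2 = 1/10000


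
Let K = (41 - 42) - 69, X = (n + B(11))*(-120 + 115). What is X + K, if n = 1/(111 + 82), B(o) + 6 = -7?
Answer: -970/193 ≈ -5.0259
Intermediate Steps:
B(o) = -13 (B(o) = -6 - 7 = -13)
n = 1/193 ≈ 0.0051813
X = 12540/193 (X = (1/193 - 13)*(-120 + 115) = -2508/193*(-5) = 12540/193 ≈ 64.974)
K = -70 (K = -1 - 69 = -70)
X + K = 12540/193 - 70 = -970/193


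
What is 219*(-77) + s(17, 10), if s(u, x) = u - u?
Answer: -16863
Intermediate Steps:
s(u, x) = 0
219*(-77) + s(17, 10) = 219*(-77) + 0 = -16863 + 0 = -16863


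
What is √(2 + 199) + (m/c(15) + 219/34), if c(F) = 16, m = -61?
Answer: 715/272 + √201 ≈ 16.806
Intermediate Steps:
√(2 + 199) + (m/c(15) + 219/34) = √(2 + 199) + (-61/16 + 219/34) = √201 + (-61*1/16 + 219*(1/34)) = √201 + (-61/16 + 219/34) = √201 + 715/272 = 715/272 + √201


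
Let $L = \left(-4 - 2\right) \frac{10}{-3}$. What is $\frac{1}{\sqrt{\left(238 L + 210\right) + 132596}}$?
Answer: $\frac{\sqrt{814}}{10582} \approx 0.0026962$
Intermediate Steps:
$L = 20$ ($L = - 6 \cdot 10 \left(- \frac{1}{3}\right) = \left(-6\right) \left(- \frac{10}{3}\right) = 20$)
$\frac{1}{\sqrt{\left(238 L + 210\right) + 132596}} = \frac{1}{\sqrt{\left(238 \cdot 20 + 210\right) + 132596}} = \frac{1}{\sqrt{\left(4760 + 210\right) + 132596}} = \frac{1}{\sqrt{4970 + 132596}} = \frac{1}{\sqrt{137566}} = \frac{1}{13 \sqrt{814}} = \frac{\sqrt{814}}{10582}$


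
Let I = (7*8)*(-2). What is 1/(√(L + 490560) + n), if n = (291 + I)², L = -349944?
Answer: 32041/1026485065 - 18*√434/1026485065 ≈ 3.0849e-5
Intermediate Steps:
I = -112 (I = 56*(-2) = -112)
n = 32041 (n = (291 - 112)² = 179² = 32041)
1/(√(L + 490560) + n) = 1/(√(-349944 + 490560) + 32041) = 1/(√140616 + 32041) = 1/(18*√434 + 32041) = 1/(32041 + 18*√434)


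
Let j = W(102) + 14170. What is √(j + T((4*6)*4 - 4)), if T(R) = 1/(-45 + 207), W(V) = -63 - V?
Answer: √4537622/18 ≈ 118.34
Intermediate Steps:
T(R) = 1/162
j = 14005 (j = (-63 - 1*102) + 14170 = (-63 - 102) + 14170 = -165 + 14170 = 14005)
√(j + T((4*6)*4 - 4)) = √(14005 + 1/162) = √(2268811/162) = √4537622/18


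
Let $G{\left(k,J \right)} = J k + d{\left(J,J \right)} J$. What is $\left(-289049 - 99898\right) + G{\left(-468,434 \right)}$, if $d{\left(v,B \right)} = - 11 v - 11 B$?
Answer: $-4735891$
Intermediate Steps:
$d{\left(v,B \right)} = - 11 B - 11 v$
$G{\left(k,J \right)} = - 22 J^{2} + J k$ ($G{\left(k,J \right)} = J k + \left(- 11 J - 11 J\right) J = J k + - 22 J J = J k - 22 J^{2} = - 22 J^{2} + J k$)
$\left(-289049 - 99898\right) + G{\left(-468,434 \right)} = \left(-289049 - 99898\right) + 434 \left(-468 - 9548\right) = -388947 + 434 \left(-468 - 9548\right) = -388947 + 434 \left(-10016\right) = -388947 - 4346944 = -4735891$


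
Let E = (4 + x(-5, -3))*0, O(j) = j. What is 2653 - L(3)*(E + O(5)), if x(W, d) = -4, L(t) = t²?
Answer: 2608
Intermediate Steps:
E = 0 (E = (4 - 4)*0 = 0*0 = 0)
2653 - L(3)*(E + O(5)) = 2653 - 3²*(0 + 5) = 2653 - 9*5 = 2653 - 1*45 = 2653 - 45 = 2608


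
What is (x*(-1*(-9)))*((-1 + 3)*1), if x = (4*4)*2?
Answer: 576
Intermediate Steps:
x = 32 (x = 16*2 = 32)
(x*(-1*(-9)))*((-1 + 3)*1) = (32*(-1*(-9)))*((-1 + 3)*1) = (32*9)*(2*1) = 288*2 = 576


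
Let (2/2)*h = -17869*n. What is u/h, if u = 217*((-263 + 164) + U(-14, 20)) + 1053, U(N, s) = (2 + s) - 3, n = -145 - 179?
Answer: -16307/5789556 ≈ -0.0028166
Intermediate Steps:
n = -324
h = 5789556 (h = -17869*(-324) = 5789556)
U(N, s) = -1 + s
u = -16307 (u = 217*((-263 + 164) + (-1 + 20)) + 1053 = 217*(-99 + 19) + 1053 = 217*(-80) + 1053 = -17360 + 1053 = -16307)
u/h = -16307/5789556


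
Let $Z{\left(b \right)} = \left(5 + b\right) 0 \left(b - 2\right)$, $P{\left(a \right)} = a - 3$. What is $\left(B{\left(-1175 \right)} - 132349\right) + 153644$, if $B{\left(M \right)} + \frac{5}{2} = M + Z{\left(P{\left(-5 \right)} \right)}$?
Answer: $\frac{40235}{2} \approx 20118.0$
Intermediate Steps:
$P{\left(a \right)} = -3 + a$ ($P{\left(a \right)} = a - 3 = -3 + a$)
$Z{\left(b \right)} = 0$ ($Z{\left(b \right)} = \left(5 + b\right) 0 \left(-2 + b\right) = \left(5 + b\right) 0 = 0$)
$B{\left(M \right)} = - \frac{5}{2} + M$ ($B{\left(M \right)} = - \frac{5}{2} + \left(M + 0\right) = - \frac{5}{2} + M$)
$\left(B{\left(-1175 \right)} - 132349\right) + 153644 = \left(\left(- \frac{5}{2} - 1175\right) - 132349\right) + 153644 = \left(- \frac{2355}{2} - 132349\right) + 153644 = - \frac{267053}{2} + 153644 = \frac{40235}{2}$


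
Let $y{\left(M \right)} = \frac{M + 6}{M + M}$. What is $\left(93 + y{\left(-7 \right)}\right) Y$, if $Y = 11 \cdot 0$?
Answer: $0$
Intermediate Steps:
$y{\left(M \right)} = \frac{6 + M}{2 M}$
$Y = 0$
$\left(93 + y{\left(-7 \right)}\right) Y = \left(93 + \frac{6 - 7}{2 \left(-7\right)}\right) 0 = \left(93 + \frac{1}{2} \left(- \frac{1}{7}\right) \left(-1\right)\right) 0 = \left(93 + \frac{1}{14}\right) 0 = \frac{1303}{14} \cdot 0 = 0$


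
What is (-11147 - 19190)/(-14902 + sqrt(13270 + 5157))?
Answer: 19655738/9654399 + 1319*sqrt(18427)/9654399 ≈ 2.0545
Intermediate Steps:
(-11147 - 19190)/(-14902 + sqrt(13270 + 5157)) = -30337/(-14902 + sqrt(18427))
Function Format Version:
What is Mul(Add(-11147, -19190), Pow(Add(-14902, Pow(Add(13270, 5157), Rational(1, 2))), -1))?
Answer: Add(Rational(19655738, 9654399), Mul(Rational(1319, 9654399), Pow(18427, Rational(1, 2)))) ≈ 2.0545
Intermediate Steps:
Mul(Add(-11147, -19190), Pow(Add(-14902, Pow(Add(13270, 5157), Rational(1, 2))), -1)) = Mul(-30337, Pow(Add(-14902, Pow(18427, Rational(1, 2))), -1))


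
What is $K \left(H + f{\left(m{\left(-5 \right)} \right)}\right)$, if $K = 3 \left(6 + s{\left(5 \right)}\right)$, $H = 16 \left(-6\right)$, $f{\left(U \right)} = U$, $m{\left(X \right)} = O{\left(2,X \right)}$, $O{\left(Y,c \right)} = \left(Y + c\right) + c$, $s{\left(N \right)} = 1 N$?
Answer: $-3432$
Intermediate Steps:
$s{\left(N \right)} = N$
$O{\left(Y,c \right)} = Y + 2 c$
$m{\left(X \right)} = 2 + 2 X$
$H = -96$
$K = 33$ ($K = 3 \left(6 + 5\right) = 3 \cdot 11 = 33$)
$K \left(H + f{\left(m{\left(-5 \right)} \right)}\right) = 33 \left(-96 + \left(2 + 2 \left(-5\right)\right)\right) = 33 \left(-96 + \left(2 - 10\right)\right) = 33 \left(-96 - 8\right) = 33 \left(-104\right) = -3432$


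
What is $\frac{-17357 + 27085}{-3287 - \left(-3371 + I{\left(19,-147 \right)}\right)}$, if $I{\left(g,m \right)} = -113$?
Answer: $\frac{9728}{197} \approx 49.381$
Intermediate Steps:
$\frac{-17357 + 27085}{-3287 - \left(-3371 + I{\left(19,-147 \right)}\right)} = \frac{-17357 + 27085}{-3287 + \left(3371 - -113\right)} = \frac{9728}{-3287 + \left(3371 + 113\right)} = \frac{9728}{-3287 + 3484} = \frac{9728}{197}$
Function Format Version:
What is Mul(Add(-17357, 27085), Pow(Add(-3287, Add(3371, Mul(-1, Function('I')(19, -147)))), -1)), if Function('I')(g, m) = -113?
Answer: Rational(9728, 197) ≈ 49.381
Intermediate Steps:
Mul(Add(-17357, 27085), Pow(Add(-3287, Add(3371, Mul(-1, Function('I')(19, -147)))), -1)) = Mul(Add(-17357, 27085), Pow(Add(-3287, Add(3371, Mul(-1, -113))), -1)) = Mul(9728, Pow(Add(-3287, Add(3371, 113)), -1)) = Mul(9728, Pow(Add(-3287, 3484), -1)) = Mul(9728, Pow(197, -1)) = Mul(9728, Rational(1, 197)) = Rational(9728, 197)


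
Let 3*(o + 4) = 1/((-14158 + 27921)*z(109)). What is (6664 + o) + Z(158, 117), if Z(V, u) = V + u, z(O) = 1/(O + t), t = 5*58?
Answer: 95446538/13763 ≈ 6935.0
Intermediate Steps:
t = 290
z(O) = 1/(290 + O) (z(O) = 1/(O + 290) = 1/(290 + O))
o = -54919/13763 (o = -4 + (1/((-14158 + 27921)*(1/(290 + 109))))/3 = -4 + (1/(13763*(1/399)))/3 = -4 + ((1/13763)*399)/3 = -4 + (1/3)*(399/13763) = -4 + 133/13763 = -54919/13763 ≈ -3.9903)
(6664 + o) + Z(158, 117) = (6664 - 54919/13763) + (158 + 117) = 91661713/13763 + 275 = 95446538/13763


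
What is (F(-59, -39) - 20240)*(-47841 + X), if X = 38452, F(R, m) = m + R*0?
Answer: 190399531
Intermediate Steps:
F(R, m) = m (F(R, m) = m + 0 = m)
(F(-59, -39) - 20240)*(-47841 + X) = (-39 - 20240)*(-47841 + 38452) = -20279*(-9389) = 190399531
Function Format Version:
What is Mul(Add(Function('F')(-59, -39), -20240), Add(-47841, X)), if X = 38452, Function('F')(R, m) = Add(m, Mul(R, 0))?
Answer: 190399531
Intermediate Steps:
Function('F')(R, m) = m (Function('F')(R, m) = Add(m, 0) = m)
Mul(Add(Function('F')(-59, -39), -20240), Add(-47841, X)) = Mul(Add(-39, -20240), Add(-47841, 38452)) = Mul(-20279, -9389) = 190399531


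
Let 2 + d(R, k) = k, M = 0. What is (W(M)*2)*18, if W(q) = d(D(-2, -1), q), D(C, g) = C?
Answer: -72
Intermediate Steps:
d(R, k) = -2 + k
W(q) = -2 + q
(W(M)*2)*18 = ((-2 + 0)*2)*18 = -2*2*18 = -4*18 = -72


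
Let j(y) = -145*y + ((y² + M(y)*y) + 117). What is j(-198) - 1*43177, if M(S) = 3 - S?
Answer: -14944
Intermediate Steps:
j(y) = 117 + y² - 145*y + y*(3 - y) (j(y) = -145*y + ((y² + (3 - y)*y) + 117) = -145*y + ((y² + y*(3 - y)) + 117) = -145*y + (117 + y² + y*(3 - y)) = 117 + y² - 145*y + y*(3 - y))
j(-198) - 1*43177 = (117 - 142*(-198)) - 1*43177 = (117 + 28116) - 43177 = 28233 - 43177 = -14944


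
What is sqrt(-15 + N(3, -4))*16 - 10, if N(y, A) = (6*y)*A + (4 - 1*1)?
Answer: -10 + 32*I*sqrt(21) ≈ -10.0 + 146.64*I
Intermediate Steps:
N(y, A) = 3 + 6*A*y (N(y, A) = 6*A*y + (4 - 1) = 6*A*y + 3 = 3 + 6*A*y)
sqrt(-15 + N(3, -4))*16 - 10 = sqrt(-15 + (3 + 6*(-4)*3))*16 - 10 = sqrt(-15 + (3 - 72))*16 - 10 = sqrt(-15 - 69)*16 - 10 = sqrt(-84)*16 - 10 = (2*I*sqrt(21))*16 - 10 = 32*I*sqrt(21) - 10 = -10 + 32*I*sqrt(21)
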